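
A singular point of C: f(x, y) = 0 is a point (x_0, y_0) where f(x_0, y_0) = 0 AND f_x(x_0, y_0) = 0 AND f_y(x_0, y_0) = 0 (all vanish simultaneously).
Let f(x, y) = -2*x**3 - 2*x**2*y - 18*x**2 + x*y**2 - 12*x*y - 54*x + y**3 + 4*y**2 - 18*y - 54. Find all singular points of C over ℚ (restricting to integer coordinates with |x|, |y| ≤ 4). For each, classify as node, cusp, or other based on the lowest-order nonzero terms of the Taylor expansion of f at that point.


Singular points: {(-3, 0)}; classification: cusp.

Compute partial derivatives:
  f_x = -6*x**2 - 4*x*y - 36*x + y**2 - 12*y - 54.
  f_y = -2*x**2 + 2*x*y - 12*x + 3*y**2 + 8*y - 18.
Scan x_0 ∈ {−4, ..., 4}. For each x_0, f_y(x_0, y) is a polynomial in y; find its integer roots y ∈ {−4, ..., 4}, then test f_x and f at those candidates.
  x = -4: f_y(-4, y) = 3*y**2 - 2; no integer root y with |y| ≤ 4.
  x = -3: f_y(-3, y) = 3*y**2 + 2*y; vanishes at y ∈ {0}. (-3, 0): f_x = 0, f = 0 — SINGULAR.
  x = -2: f_y(-2, y) = 3*y**2 + 4*y - 2; no integer root y with |y| ≤ 4.
  x = -1: f_y(-1, y) = 3*y**2 + 6*y - 8; no integer root y with |y| ≤ 4.
  x = 0: f_y(0, y) = 3*y**2 + 8*y - 18; no integer root y with |y| ≤ 4.
  x = 1: f_y(1, y) = 3*y**2 + 10*y - 32; vanishes at y ∈ {2}. (1, 2): f_x = -124 ≠ 0.
  x = 2: f_y(2, y) = 3*y**2 + 12*y - 50; no integer root y with |y| ≤ 4.
  x = 3: f_y(3, y) = 3*y**2 + 14*y - 72; no integer root y with |y| ≤ 4.
  x = 4: f_y(4, y) = 3*y**2 + 16*y - 98; no integer root y with |y| ≤ 4.
Only singular point on the grid: (-3, 0).
Classify: substitute x = -3 + u, y = 0 + v and expand: f = -2*u**3 - 2*u**2*v + u*v**2 + v**3 + v**2.
No constant or linear terms (consistent with a singular point). Quadratic part: v**2. Cubic part: -2*u**3 - 2*u**2*v + u*v**2 + v**3.
The quadratic part v**2 is a perfect square, so there is a single (double) tangent line v = 0, i.e. y = 0. Restricting the cubic part to that line (v = 0) leaves -2*u**3 ≠ 0, so f is not divisible by v and the branch is v² ≈ 2*u**3 to lowest order — this is a cusp.
Classification: cusp.


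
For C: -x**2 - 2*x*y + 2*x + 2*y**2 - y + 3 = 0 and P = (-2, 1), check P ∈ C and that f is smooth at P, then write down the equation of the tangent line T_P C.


Tangent line at P: 4*x + 7*y + 1 = 0.

Step 1: f(-2, 1) = 0, so P lies on C.
Step 2: partial derivatives
  f_x(x, y) = -2*x - 2*y + 2, f_y(x, y) = -2*x + 4*y - 1.
  f_x(P) = 4, f_y(P) = 7 (gradient nonzero, so P is smooth).
Step 3: tangent line at P: 4·(x − -2) + 7·(y − 1) = 0.
Expanding: 4*x + 7*y + 1 = 0.


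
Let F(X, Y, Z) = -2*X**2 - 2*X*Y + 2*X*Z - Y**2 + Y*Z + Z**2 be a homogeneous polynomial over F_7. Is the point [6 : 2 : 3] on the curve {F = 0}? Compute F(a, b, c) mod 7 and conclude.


F(6,2,3) ≡ 0 (mod 7); P is on the curve.

Evaluate F(6, 2, 3) term-by-term (mod 7).
  -2*X**2 ↦ -2·36·1·1 = -72
  -2*X*Y ↦ -2·6·2·1 = -24
  2*X*Z ↦ 2·6·1·3 = 36
  -Y**2 ↦ -1·1·4·1 = -4
  Y*Z ↦ 1·1·2·3 = 6
  Z**2 ↦ 1·1·1·9 = 9
Sum: F(6, 2, 3) = (-72) + (-24) + (36) + (-4) + (6) + (9) = -49.
Reducing mod 7: -49 ≡ 0 (mod 7).
Since F(a, b, c) ≡ 0 (mod 7), P lies on the curve.


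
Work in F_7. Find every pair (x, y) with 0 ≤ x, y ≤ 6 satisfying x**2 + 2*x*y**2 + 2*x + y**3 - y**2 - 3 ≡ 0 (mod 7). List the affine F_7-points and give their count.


Affine F_7-points: {(1, 0), (1, 6), (2, 6), (3, 3), (4, 0), (5, 1), (5, 3)}; count = 7.

For each of the 49 pairs (x, y) ∈ F_7², evaluate f(x, y) mod 7. Record the zeros.
  x = 0: [0↦4, 1↦4, 2↦1, 3↦1, 4↦3, 5↦6, 6↦2]  zeros at y ∈ ∅
  x = 1: [0↦0, 1↦2, 2↦5, 3↦1, 4↦3, 5↦3, 6↦0]  zeros at y ∈ {0, 6}
  x = 2: [0↦5, 1↦2, 2↦4, 3↦3, 4↦5, 5↦2, 6↦0]  zeros at y ∈ {6}
  x = 3: [0↦5, 1↦4, 2↦5, 3↦0, 4↦2, 5↦3, 6↦2]  zeros at y ∈ {3}
  x = 4: [0↦0, 1↦1, 2↦1, 3↦6, 4↦1, 5↦6, 6↦6]  zeros at y ∈ {0}
  x = 5: [0↦4, 1↦0, 2↦6, 3↦0, 4↦2, 5↦4, 6↦5]  zeros at y ∈ {1, 3}
  x = 6: [0↦3, 1↦1, 2↦6, 3↦3, 4↦5, 5↦4, 6↦6]  zeros at y ∈ ∅
Collecting zeros: affine points = {(1, 0), (1, 6), (2, 6), (3, 3), (4, 0), (5, 1), (5, 3)}.
Total count |C(F_7)_aff| = 7.


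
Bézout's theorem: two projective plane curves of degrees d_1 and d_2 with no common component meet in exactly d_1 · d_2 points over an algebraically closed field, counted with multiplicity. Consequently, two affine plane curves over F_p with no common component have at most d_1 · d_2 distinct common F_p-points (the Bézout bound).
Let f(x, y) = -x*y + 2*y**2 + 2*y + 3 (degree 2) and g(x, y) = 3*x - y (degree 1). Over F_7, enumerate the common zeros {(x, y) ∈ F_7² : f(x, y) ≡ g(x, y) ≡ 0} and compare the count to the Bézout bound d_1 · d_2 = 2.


Common zeros: ∅; count = 0; Bézout bound = 2.

deg(f) = 2, deg(g) = 1, so Bézout bound = 2.
Scan x ∈ F_7. For each x, list the y ∈ F_7 with f(x, y) ≡ 0 and those with g(x, y) ≡ 0 (mod 7); the common zeros in that column are the intersection.
  x = 0: f ≡ 0 at y ∈ {1, 5}; g ≡ 0 at y ∈ {0}; common: ∅.
  x = 1: f ≡ 0 at y ∈ ∅; g ≡ 0 at y ∈ {3}; common: ∅.
  x = 2: f ≡ 0 at y ∈ {3, 4}; g ≡ 0 at y ∈ {6}; common: ∅.
  x = 3: f ≡ 0 at y ∈ ∅; g ≡ 0 at y ∈ {2}; common: ∅.
  x = 4: f ≡ 0 at y ∈ {2, 6}; g ≡ 0 at y ∈ {5}; common: ∅.
  x = 5: f ≡ 0 at y ∈ ∅; g ≡ 0 at y ∈ {1}; common: ∅.
  x = 6: f ≡ 0 at y ∈ ∅; g ≡ 0 at y ∈ {4}; common: ∅.
Collecting: common zeros = ∅, so the count is 0.
Comparison with the Bézout bound: 0 ≤ 2 = deg(f)·deg(g), as expected for curves with no common component (the affine F_7-count falls short of the bound because intersections may lie at infinity, over extension fields, or carry multiplicity).


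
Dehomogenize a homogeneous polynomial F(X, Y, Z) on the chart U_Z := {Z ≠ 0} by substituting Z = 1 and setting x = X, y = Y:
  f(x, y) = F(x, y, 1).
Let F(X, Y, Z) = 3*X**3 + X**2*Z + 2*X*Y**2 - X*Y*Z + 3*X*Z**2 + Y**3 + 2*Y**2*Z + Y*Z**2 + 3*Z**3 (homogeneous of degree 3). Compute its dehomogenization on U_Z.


f(x, y) = 3*x**3 + x**2 + 2*x*y**2 - x*y + 3*x + y**3 + 2*y**2 + y + 3

On U_Z we set Z = 1. Each monomial c·X^i·Y^j·Z^k in F becomes c·x^i·y^j·1^k = c·x^i·y^j.
Substituting Z = 1: F(X, Y, 1) = 3*x**3 + x**2 + 2*x*y**2 - x*y + 3*x + y**3 + 2*y**2 + y + 3.
Note: deg(f) ≤ deg(F) = 3; strict inequality happens when F is divisible by Z (lost terms).


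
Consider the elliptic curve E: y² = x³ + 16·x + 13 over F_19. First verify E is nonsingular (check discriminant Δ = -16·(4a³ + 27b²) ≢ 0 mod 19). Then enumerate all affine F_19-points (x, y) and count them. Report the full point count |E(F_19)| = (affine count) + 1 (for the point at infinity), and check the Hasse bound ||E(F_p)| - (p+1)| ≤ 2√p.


Affine points = {(1, 7), (1, 12), (5, 3), (5, 16), (8, 8), (8, 11), (11, 0), (13, 9), (13, 10), (14, 6), (14, 13), (17, 7), (17, 12)}; affine count = 13; |E(F_19)| = 14.

Discriminant check: Δ ∝ 4a³ + 27b² = 4·16³ + 27·13² = 4·4096 + 27·169 ≡ 9 (mod 19). Nonzero ⇒ E is nonsingular.
For each x ∈ F_19, compute rhs = x³ + 16·x + 13 mod 19, then count y ∈ F_19 with y² ≡ rhs.
  x = 0: rhs = 13, matching y values: none (0 points).
  x = 1: rhs = 11, matching y values: 7, 12 (2 points).
  x = 2: rhs = 15, matching y values: none (0 points).
  x = 3: rhs = 12, matching y values: none (0 points).
  x = 4: rhs = 8, matching y values: none (0 points).
  x = 5: rhs = 9, matching y values: 3, 16 (2 points).
  x = 6: rhs = 2, matching y values: none (0 points).
  x = 7: rhs = 12, matching y values: none (0 points).
  x = 8: rhs = 7, matching y values: 8, 11 (2 points).
  x = 9: rhs = 12, matching y values: none (0 points).
  x = 10: rhs = 14, matching y values: none (0 points).
  x = 11: rhs = 0, matching y values: 0 (1 points).
  x = 12: rhs = 14, matching y values: none (0 points).
  x = 13: rhs = 5, matching y values: 9, 10 (2 points).
  x = 14: rhs = 17, matching y values: 6, 13 (2 points).
  x = 15: rhs = 18, matching y values: none (0 points).
  x = 16: rhs = 14, matching y values: none (0 points).
  x = 17: rhs = 11, matching y values: 7, 12 (2 points).
  x = 18: rhs = 15, matching y values: none (0 points).
Total affine count: 13.
Full point count |E(F_19)| = 13 + 1 = 14.
Hasse bound: |14 − (19+1)| = |-6| = 6 ≤ 2√19 ≈ 8.7178 ✓.


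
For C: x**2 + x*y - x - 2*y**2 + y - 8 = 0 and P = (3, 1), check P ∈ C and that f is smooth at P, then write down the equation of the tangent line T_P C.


Tangent line at P: 6*x - 18 = 0.

Step 1: f(3, 1) = 0, so P lies on C.
Step 2: partial derivatives
  f_x(x, y) = 2*x + y - 1, f_y(x, y) = x - 4*y + 1.
  f_x(P) = 6, f_y(P) = 0 (gradient nonzero, so P is smooth).
Step 3: tangent line at P: 6·(x − 3) + 0·(y − 1) = 0.
Expanding: 6*x - 18 = 0.


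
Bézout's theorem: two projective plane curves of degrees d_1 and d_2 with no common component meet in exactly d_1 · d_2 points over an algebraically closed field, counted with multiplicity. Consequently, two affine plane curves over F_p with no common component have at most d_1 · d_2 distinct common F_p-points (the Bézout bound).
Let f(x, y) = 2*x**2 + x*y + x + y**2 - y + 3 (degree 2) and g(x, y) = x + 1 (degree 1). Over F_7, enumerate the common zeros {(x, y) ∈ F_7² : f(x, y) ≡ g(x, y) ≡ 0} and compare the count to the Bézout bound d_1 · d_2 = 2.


Common zeros: {(6, 3), (6, 6)}; count = 2; Bézout bound = 2.

deg(f) = 2, deg(g) = 1, so Bézout bound = 2.
Scan x ∈ F_7. For each x, list the y ∈ F_7 with f(x, y) ≡ 0 and those with g(x, y) ≡ 0 (mod 7); the common zeros in that column are the intersection.
  x = 0: f ≡ 0 at y ∈ ∅; g ≡ 0 at y ∈ ∅; common: ∅.
  x = 1: f ≡ 0 at y ∈ {1, 6}; g ≡ 0 at y ∈ ∅; common: ∅.
  x = 2: f ≡ 0 at y ∈ ∅; g ≡ 0 at y ∈ ∅; common: ∅.
  x = 3: f ≡ 0 at y ∈ ∅; g ≡ 0 at y ∈ ∅; common: ∅.
  x = 4: f ≡ 0 at y ∈ {2}; g ≡ 0 at y ∈ ∅; common: ∅.
  x = 5: f ≡ 0 at y ∈ {1, 2}; g ≡ 0 at y ∈ ∅; common: ∅.
  x = 6: f ≡ 0 at y ∈ {3, 6}; g ≡ 0 at y ∈ {0, 1, 2, 3, 4, 5, 6}; common: {3, 6}.
Collecting: common zeros = {(6, 3), (6, 6)}, so the count is 2.
Comparison with the Bézout bound: 2 ≤ 2 = deg(f)·deg(g), as expected for curves with no common component (the bound is attained).


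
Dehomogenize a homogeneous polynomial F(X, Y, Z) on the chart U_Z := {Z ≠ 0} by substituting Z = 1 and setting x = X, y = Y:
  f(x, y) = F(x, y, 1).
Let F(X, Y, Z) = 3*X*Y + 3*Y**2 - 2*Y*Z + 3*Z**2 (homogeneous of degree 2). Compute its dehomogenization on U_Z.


f(x, y) = 3*x*y + 3*y**2 - 2*y + 3

On U_Z we set Z = 1. Each monomial c·X^i·Y^j·Z^k in F becomes c·x^i·y^j·1^k = c·x^i·y^j.
Substituting Z = 1: F(X, Y, 1) = 3*x*y + 3*y**2 - 2*y + 3.
Note: deg(f) ≤ deg(F) = 2; strict inequality happens when F is divisible by Z (lost terms).


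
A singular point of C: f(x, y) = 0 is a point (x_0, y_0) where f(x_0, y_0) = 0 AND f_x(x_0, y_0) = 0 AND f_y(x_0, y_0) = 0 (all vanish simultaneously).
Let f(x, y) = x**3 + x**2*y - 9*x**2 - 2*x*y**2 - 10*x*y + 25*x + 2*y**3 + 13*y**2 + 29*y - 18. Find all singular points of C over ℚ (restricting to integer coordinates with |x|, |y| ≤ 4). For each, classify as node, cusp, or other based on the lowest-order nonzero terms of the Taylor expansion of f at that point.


Singular points: {(3, -1)}; classification: node.

Compute partial derivatives:
  f_x = 3*x**2 + 2*x*y - 18*x - 2*y**2 - 10*y + 25.
  f_y = x**2 - 4*x*y - 10*x + 6*y**2 + 26*y + 29.
Scan x_0 ∈ {−4, ..., 4}. For each x_0, f_y(x_0, y) is a polynomial in y; find its integer roots y ∈ {−4, ..., 4}, then test f_x and f at those candidates.
  x = -4: f_y(-4, y) = 6*y**2 + 42*y + 85; no integer root y with |y| ≤ 4.
  x = -3: f_y(-3, y) = 6*y**2 + 38*y + 68; no integer root y with |y| ≤ 4.
  x = -2: f_y(-2, y) = 6*y**2 + 34*y + 53; no integer root y with |y| ≤ 4.
  x = -1: f_y(-1, y) = 6*y**2 + 30*y + 40; no integer root y with |y| ≤ 4.
  x = 0: f_y(0, y) = 6*y**2 + 26*y + 29; no integer root y with |y| ≤ 4.
  x = 1: f_y(1, y) = 6*y**2 + 22*y + 20; vanishes at y ∈ {-2}. (1, -2): f_x = 18 ≠ 0.
  x = 2: f_y(2, y) = 6*y**2 + 18*y + 13; no integer root y with |y| ≤ 4.
  x = 3: f_y(3, y) = 6*y**2 + 14*y + 8; vanishes at y ∈ {-1}. (3, -1): f_x = 0, f = 0 — SINGULAR.
  x = 4: f_y(4, y) = 6*y**2 + 10*y + 5; no integer root y with |y| ≤ 4.
Only singular point on the grid: (3, -1).
Classify: substitute x = 3 + u, y = -1 + v and expand: f = u**3 + u**2*v - u**2 - 2*u*v**2 + 2*v**3 + v**2.
No constant or linear terms (consistent with a singular point). Quadratic part: -u**2 + v**2. Cubic part: u**3 + u**2*v - 2*u*v**2 + 2*v**3.
The quadratic part v**2 - u**2 = (v − u)(v + u) splits into two distinct linear factors, so there are two distinct tangent lines y − -1 = ±(x − 3) — this is a node (ordinary double point).
Classification: node.


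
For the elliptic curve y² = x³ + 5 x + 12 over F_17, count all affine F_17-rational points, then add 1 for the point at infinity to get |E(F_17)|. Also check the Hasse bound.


Affine points = {(1, 1), (1, 16), (2, 8), (2, 9), (5, 3), (5, 14), (7, 4), (7, 13), (9, 2), (9, 15), (10, 5), (10, 12), (11, 2), (11, 15), (12, 7), (12, 10), (13, 8), (13, 9), (14, 2), (14, 15)}; affine count = 20; |E(F_17)| = 21.

Discriminant check: Δ ∝ 4a³ + 27b² = 4·5³ + 27·12² = 4·125 + 27·144 ≡ 2 (mod 17). Nonzero ⇒ E is nonsingular.
For each x ∈ F_17, compute rhs = x³ + 5·x + 12 mod 17, then count y ∈ F_17 with y² ≡ rhs.
  x = 0: rhs = 12, matching y values: none (0 points).
  x = 1: rhs = 1, matching y values: 1, 16 (2 points).
  x = 2: rhs = 13, matching y values: 8, 9 (2 points).
  x = 3: rhs = 3, matching y values: none (0 points).
  x = 4: rhs = 11, matching y values: none (0 points).
  x = 5: rhs = 9, matching y values: 3, 14 (2 points).
  x = 6: rhs = 3, matching y values: none (0 points).
  x = 7: rhs = 16, matching y values: 4, 13 (2 points).
  x = 8: rhs = 3, matching y values: none (0 points).
  x = 9: rhs = 4, matching y values: 2, 15 (2 points).
  x = 10: rhs = 8, matching y values: 5, 12 (2 points).
  x = 11: rhs = 4, matching y values: 2, 15 (2 points).
  x = 12: rhs = 15, matching y values: 7, 10 (2 points).
  x = 13: rhs = 13, matching y values: 8, 9 (2 points).
  x = 14: rhs = 4, matching y values: 2, 15 (2 points).
  x = 15: rhs = 11, matching y values: none (0 points).
  x = 16: rhs = 6, matching y values: none (0 points).
Total affine count: 20.
Full point count |E(F_17)| = 20 + 1 = 21.
Hasse bound: |21 − (17+1)| = |3| = 3 ≤ 2√17 ≈ 8.2462 ✓.


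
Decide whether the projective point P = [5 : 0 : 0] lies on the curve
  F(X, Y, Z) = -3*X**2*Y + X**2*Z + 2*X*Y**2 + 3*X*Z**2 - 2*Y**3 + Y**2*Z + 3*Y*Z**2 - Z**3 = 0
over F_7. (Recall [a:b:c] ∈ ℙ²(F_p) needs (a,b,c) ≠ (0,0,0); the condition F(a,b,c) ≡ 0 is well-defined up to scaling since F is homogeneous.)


F(5,0,0) ≡ 0 (mod 7); P is on the curve.

Evaluate F(5, 0, 0) term-by-term (mod 7).
  -3*X**2*Y ↦ -3·25·0·1 = 0
  X**2*Z ↦ 1·25·1·0 = 0
  2*X*Y**2 ↦ 2·5·0·1 = 0
  3*X*Z**2 ↦ 3·5·1·0 = 0
  -2*Y**3 ↦ -2·1·0·1 = 0
  Y**2*Z ↦ 1·1·0·0 = 0
  3*Y*Z**2 ↦ 3·1·0·0 = 0
  -Z**3 ↦ -1·1·1·0 = 0
Sum: F(5, 0, 0) = (0) + (0) + (0) + (0) + (0) + (0) + (0) + (0) = 0.
Reducing mod 7: 0 ≡ 0 (mod 7).
Since F(a, b, c) ≡ 0 (mod 7), P lies on the curve.


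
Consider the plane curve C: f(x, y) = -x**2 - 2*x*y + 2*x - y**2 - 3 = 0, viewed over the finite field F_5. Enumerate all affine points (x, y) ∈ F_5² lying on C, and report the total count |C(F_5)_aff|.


Affine F_5-points: {(1, 1), (1, 2), (2, 2), (2, 4), (4, 1)}; count = 5.

For each of the 25 pairs (x, y) ∈ F_5², evaluate f(x, y) mod 5. Record the zeros.
  x = 0: [0↦2, 1↦1, 2↦3, 3↦3, 4↦1]  zeros at y ∈ ∅
  x = 1: [0↦3, 1↦0, 2↦0, 3↦3, 4↦4]  zeros at y ∈ {1, 2}
  x = 2: [0↦2, 1↦2, 2↦0, 3↦1, 4↦0]  zeros at y ∈ {2, 4}
  x = 3: [0↦4, 1↦2, 2↦3, 3↦2, 4↦4]  zeros at y ∈ ∅
  x = 4: [0↦4, 1↦0, 2↦4, 3↦1, 4↦1]  zeros at y ∈ {1}
Collecting zeros: affine points = {(1, 1), (1, 2), (2, 2), (2, 4), (4, 1)}.
Total count |C(F_5)_aff| = 5.


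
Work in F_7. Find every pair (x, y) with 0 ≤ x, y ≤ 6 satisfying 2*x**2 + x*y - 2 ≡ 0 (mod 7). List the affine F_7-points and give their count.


Affine F_7-points: {(1, 0), (2, 4), (3, 4), (4, 3), (5, 3), (6, 0)}; count = 6.

For each of the 49 pairs (x, y) ∈ F_7², evaluate f(x, y) mod 7. Record the zeros.
  x = 0: [0↦5, 1↦5, 2↦5, 3↦5, 4↦5, 5↦5, 6↦5]  zeros at y ∈ ∅
  x = 1: [0↦0, 1↦1, 2↦2, 3↦3, 4↦4, 5↦5, 6↦6]  zeros at y ∈ {0}
  x = 2: [0↦6, 1↦1, 2↦3, 3↦5, 4↦0, 5↦2, 6↦4]  zeros at y ∈ {4}
  x = 3: [0↦2, 1↦5, 2↦1, 3↦4, 4↦0, 5↦3, 6↦6]  zeros at y ∈ {4}
  x = 4: [0↦2, 1↦6, 2↦3, 3↦0, 4↦4, 5↦1, 6↦5]  zeros at y ∈ {3}
  x = 5: [0↦6, 1↦4, 2↦2, 3↦0, 4↦5, 5↦3, 6↦1]  zeros at y ∈ {3}
  x = 6: [0↦0, 1↦6, 2↦5, 3↦4, 4↦3, 5↦2, 6↦1]  zeros at y ∈ {0}
Collecting zeros: affine points = {(1, 0), (2, 4), (3, 4), (4, 3), (5, 3), (6, 0)}.
Total count |C(F_7)_aff| = 6.


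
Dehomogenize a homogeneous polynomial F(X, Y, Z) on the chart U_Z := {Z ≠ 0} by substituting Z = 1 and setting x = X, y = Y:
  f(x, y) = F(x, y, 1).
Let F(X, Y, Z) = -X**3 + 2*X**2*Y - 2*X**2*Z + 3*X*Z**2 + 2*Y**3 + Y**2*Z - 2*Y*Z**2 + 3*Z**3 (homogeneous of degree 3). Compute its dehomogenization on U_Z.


f(x, y) = -x**3 + 2*x**2*y - 2*x**2 + 3*x + 2*y**3 + y**2 - 2*y + 3

On U_Z we set Z = 1. Each monomial c·X^i·Y^j·Z^k in F becomes c·x^i·y^j·1^k = c·x^i·y^j.
Substituting Z = 1: F(X, Y, 1) = -x**3 + 2*x**2*y - 2*x**2 + 3*x + 2*y**3 + y**2 - 2*y + 3.
Note: deg(f) ≤ deg(F) = 3; strict inequality happens when F is divisible by Z (lost terms).


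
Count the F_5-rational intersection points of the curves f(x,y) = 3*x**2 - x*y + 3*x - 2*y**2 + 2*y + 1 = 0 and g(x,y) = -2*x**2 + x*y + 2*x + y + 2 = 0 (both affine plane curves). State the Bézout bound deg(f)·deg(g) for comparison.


Common zeros: ∅; count = 0; Bézout bound = 4.

deg(f) = 2, deg(g) = 2, so Bézout bound = 4.
Scan x ∈ F_5. For each x, list the y ∈ F_5 with f(x, y) ≡ 0 and those with g(x, y) ≡ 0 (mod 5); the common zeros in that column are the intersection.
  x = 0: f ≡ 0 at y ∈ ∅; g ≡ 0 at y ∈ {3}; common: ∅.
  x = 1: f ≡ 0 at y ∈ ∅; g ≡ 0 at y ∈ {4}; common: ∅.
  x = 2: f ≡ 0 at y ∈ ∅; g ≡ 0 at y ∈ {4}; common: ∅.
  x = 3: f ≡ 0 at y ∈ ∅; g ≡ 0 at y ∈ {0}; common: ∅.
  x = 4: f ≡ 0 at y ∈ ∅; g ≡ 0 at y ∈ ∅; common: ∅.
Collecting: common zeros = ∅, so the count is 0.
Comparison with the Bézout bound: 0 ≤ 4 = deg(f)·deg(g), as expected for curves with no common component (the affine F_5-count falls short of the bound because intersections may lie at infinity, over extension fields, or carry multiplicity).


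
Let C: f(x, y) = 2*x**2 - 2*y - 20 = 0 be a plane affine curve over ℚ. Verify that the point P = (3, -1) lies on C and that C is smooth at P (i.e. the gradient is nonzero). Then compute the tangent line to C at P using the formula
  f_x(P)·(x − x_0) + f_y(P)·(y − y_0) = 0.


Tangent line at P: 12*x - 2*y - 38 = 0.

Step 1: f(3, -1) = 0, so P lies on C.
Step 2: partial derivatives
  f_x(x, y) = 4*x, f_y(x, y) = -2.
  f_x(P) = 12, f_y(P) = -2 (gradient nonzero, so P is smooth).
Step 3: tangent line at P: 12·(x − 3) + -2·(y − -1) = 0.
Expanding: 12*x - 2*y - 38 = 0.


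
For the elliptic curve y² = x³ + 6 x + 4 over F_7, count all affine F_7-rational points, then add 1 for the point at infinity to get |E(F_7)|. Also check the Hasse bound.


Affine points = {(0, 2), (0, 5), (1, 2), (1, 5), (3, 0), (4, 1), (4, 6), (6, 2), (6, 5)}; affine count = 9; |E(F_7)| = 10.

Discriminant check: Δ ∝ 4a³ + 27b² = 4·6³ + 27·4² = 4·216 + 27·16 ≡ 1 (mod 7). Nonzero ⇒ E is nonsingular.
For each x ∈ F_7, compute rhs = x³ + 6·x + 4 mod 7, then count y ∈ F_7 with y² ≡ rhs.
  x = 0: rhs = 4, matching y values: 2, 5 (2 points).
  x = 1: rhs = 4, matching y values: 2, 5 (2 points).
  x = 2: rhs = 3, matching y values: none (0 points).
  x = 3: rhs = 0, matching y values: 0 (1 points).
  x = 4: rhs = 1, matching y values: 1, 6 (2 points).
  x = 5: rhs = 5, matching y values: none (0 points).
  x = 6: rhs = 4, matching y values: 2, 5 (2 points).
Total affine count: 9.
Full point count |E(F_7)| = 9 + 1 = 10.
Hasse bound: |10 − (7+1)| = |2| = 2 ≤ 2√7 ≈ 5.2915 ✓.


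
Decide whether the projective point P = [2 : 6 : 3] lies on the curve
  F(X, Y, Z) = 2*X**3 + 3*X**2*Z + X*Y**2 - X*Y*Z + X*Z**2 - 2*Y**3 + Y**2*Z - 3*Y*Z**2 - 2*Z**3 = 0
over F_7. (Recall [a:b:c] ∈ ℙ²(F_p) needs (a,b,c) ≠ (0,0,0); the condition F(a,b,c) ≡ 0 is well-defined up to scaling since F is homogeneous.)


F(2,6,3) ≡ 0 (mod 7); P is on the curve.

Evaluate F(2, 6, 3) term-by-term (mod 7).
  2*X**3 ↦ 2·8·1·1 = 16
  3*X**2*Z ↦ 3·4·1·3 = 36
  X*Y**2 ↦ 1·2·36·1 = 72
  -X*Y*Z ↦ -1·2·6·3 = -36
  X*Z**2 ↦ 1·2·1·9 = 18
  -2*Y**3 ↦ -2·1·216·1 = -432
  Y**2*Z ↦ 1·1·36·3 = 108
  -3*Y*Z**2 ↦ -3·1·6·9 = -162
  -2*Z**3 ↦ -2·1·1·27 = -54
Sum: F(2, 6, 3) = (16) + (36) + (72) + (-36) + (18) + (-432) + (108) + (-162) + (-54) = -434.
Reducing mod 7: -434 ≡ 0 (mod 7).
Since F(a, b, c) ≡ 0 (mod 7), P lies on the curve.


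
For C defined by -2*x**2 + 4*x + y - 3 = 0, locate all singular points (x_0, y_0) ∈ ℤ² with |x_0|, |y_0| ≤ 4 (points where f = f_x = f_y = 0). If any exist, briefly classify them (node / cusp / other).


No singular points in the scanned grid; C is smooth there.

Compute partial derivatives:
  f_x = 4 - 4*x.
  f_y = 1.
f_y = 1 is a nonzero constant, so f_y never vanishes: no point (x, y) can satisfy f = f_x = f_y = 0. In particular no (x, y) ∈ {−4, ..., 4}² is singular; the curve is smooth.


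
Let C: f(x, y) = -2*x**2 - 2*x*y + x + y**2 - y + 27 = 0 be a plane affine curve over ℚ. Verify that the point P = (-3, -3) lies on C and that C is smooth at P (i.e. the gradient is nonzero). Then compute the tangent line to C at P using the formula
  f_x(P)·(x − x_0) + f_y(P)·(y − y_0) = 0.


Tangent line at P: 19*x - y + 54 = 0.

Step 1: f(-3, -3) = 0, so P lies on C.
Step 2: partial derivatives
  f_x(x, y) = -4*x - 2*y + 1, f_y(x, y) = -2*x + 2*y - 1.
  f_x(P) = 19, f_y(P) = -1 (gradient nonzero, so P is smooth).
Step 3: tangent line at P: 19·(x − -3) + -1·(y − -3) = 0.
Expanding: 19*x - y + 54 = 0.


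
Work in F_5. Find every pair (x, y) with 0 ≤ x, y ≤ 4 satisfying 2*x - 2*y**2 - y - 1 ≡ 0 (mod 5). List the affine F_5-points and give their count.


Affine F_5-points: {(1, 3), (1, 4), (2, 1), (3, 0), (3, 2)}; count = 5.

For each of the 25 pairs (x, y) ∈ F_5², evaluate f(x, y) mod 5. Record the zeros.
  x = 0: [0↦4, 1↦1, 2↦4, 3↦3, 4↦3]  zeros at y ∈ ∅
  x = 1: [0↦1, 1↦3, 2↦1, 3↦0, 4↦0]  zeros at y ∈ {3, 4}
  x = 2: [0↦3, 1↦0, 2↦3, 3↦2, 4↦2]  zeros at y ∈ {1}
  x = 3: [0↦0, 1↦2, 2↦0, 3↦4, 4↦4]  zeros at y ∈ {0, 2}
  x = 4: [0↦2, 1↦4, 2↦2, 3↦1, 4↦1]  zeros at y ∈ ∅
Collecting zeros: affine points = {(1, 3), (1, 4), (2, 1), (3, 0), (3, 2)}.
Total count |C(F_5)_aff| = 5.


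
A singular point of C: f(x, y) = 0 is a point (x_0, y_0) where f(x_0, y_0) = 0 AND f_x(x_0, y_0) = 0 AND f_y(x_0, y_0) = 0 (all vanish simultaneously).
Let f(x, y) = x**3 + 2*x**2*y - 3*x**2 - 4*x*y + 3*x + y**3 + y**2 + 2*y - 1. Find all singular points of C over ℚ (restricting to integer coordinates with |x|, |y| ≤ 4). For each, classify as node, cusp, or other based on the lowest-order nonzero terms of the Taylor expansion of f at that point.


Singular points: {(1, 0)}; classification: cusp.

Compute partial derivatives:
  f_x = 3*x**2 + 4*x*y - 6*x - 4*y + 3.
  f_y = 2*x**2 - 4*x + 3*y**2 + 2*y + 2.
Scan x_0 ∈ {−4, ..., 4}. For each x_0, f_y(x_0, y) is a polynomial in y; find its integer roots y ∈ {−4, ..., 4}, then test f_x and f at those candidates.
  x = -4: f_y(-4, y) = 3*y**2 + 2*y + 50; no integer root y with |y| ≤ 4.
  x = -3: f_y(-3, y) = 3*y**2 + 2*y + 32; no integer root y with |y| ≤ 4.
  x = -2: f_y(-2, y) = 3*y**2 + 2*y + 18; no integer root y with |y| ≤ 4.
  x = -1: f_y(-1, y) = 3*y**2 + 2*y + 8; no integer root y with |y| ≤ 4.
  x = 0: f_y(0, y) = 3*y**2 + 2*y + 2; no integer root y with |y| ≤ 4.
  x = 1: f_y(1, y) = 3*y**2 + 2*y; vanishes at y ∈ {0}. (1, 0): f_x = 0, f = 0 — SINGULAR.
  x = 2: f_y(2, y) = 3*y**2 + 2*y + 2; no integer root y with |y| ≤ 4.
  x = 3: f_y(3, y) = 3*y**2 + 2*y + 8; no integer root y with |y| ≤ 4.
  x = 4: f_y(4, y) = 3*y**2 + 2*y + 18; no integer root y with |y| ≤ 4.
Only singular point on the grid: (1, 0).
Classify: substitute x = 1 + u, y = 0 + v and expand: f = u**3 + 2*u**2*v + v**3 + v**2.
No constant or linear terms (consistent with a singular point). Quadratic part: v**2. Cubic part: u**3 + 2*u**2*v + v**3.
The quadratic part v**2 is a perfect square, so there is a single (double) tangent line v = 0, i.e. y = 0. Restricting the cubic part to that line (v = 0) leaves u**3 ≠ 0, so f is not divisible by v and the branch is v² ≈ -u**3 to lowest order — this is a cusp.
Classification: cusp.


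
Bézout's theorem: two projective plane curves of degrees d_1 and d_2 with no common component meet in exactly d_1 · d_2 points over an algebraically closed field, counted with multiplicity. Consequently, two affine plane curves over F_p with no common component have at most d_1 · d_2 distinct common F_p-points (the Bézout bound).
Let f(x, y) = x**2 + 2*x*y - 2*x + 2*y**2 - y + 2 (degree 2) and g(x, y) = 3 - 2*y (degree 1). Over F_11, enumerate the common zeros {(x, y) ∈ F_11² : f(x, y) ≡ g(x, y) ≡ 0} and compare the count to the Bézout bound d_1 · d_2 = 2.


Common zeros: {(2, 7), (8, 7)}; count = 2; Bézout bound = 2.

deg(f) = 2, deg(g) = 1, so Bézout bound = 2.
Scan x ∈ F_11. For each x, list the y ∈ F_11 with f(x, y) ≡ 0 and those with g(x, y) ≡ 0 (mod 11); the common zeros in that column are the intersection.
  x = 0: f ≡ 0 at y ∈ ∅; g ≡ 0 at y ∈ {7}; common: ∅.
  x = 1: f ≡ 0 at y ∈ {2, 3}; g ≡ 0 at y ∈ {7}; common: ∅.
  x = 2: f ≡ 0 at y ∈ {7, 8}; g ≡ 0 at y ∈ {7}; common: {7}.
  x = 3: f ≡ 0 at y ∈ ∅; g ≡ 0 at y ∈ {7}; common: ∅.
  x = 4: f ≡ 0 at y ∈ ∅; g ≡ 0 at y ∈ {7}; common: ∅.
  x = 5: f ≡ 0 at y ∈ {6}; g ≡ 0 at y ∈ {7}; common: ∅.
  x = 6: f ≡ 0 at y ∈ {3, 8}; g ≡ 0 at y ∈ {7}; common: ∅.
  x = 7: f ≡ 0 at y ∈ {4, 6}; g ≡ 0 at y ∈ {7}; common: ∅.
  x = 8: f ≡ 0 at y ∈ {2, 7}; g ≡ 0 at y ∈ {7}; common: {7}.
  x = 9: f ≡ 0 at y ∈ {4}; g ≡ 0 at y ∈ {7}; common: ∅.
  x = 10: f ≡ 0 at y ∈ ∅; g ≡ 0 at y ∈ {7}; common: ∅.
Collecting: common zeros = {(2, 7), (8, 7)}, so the count is 2.
Comparison with the Bézout bound: 2 ≤ 2 = deg(f)·deg(g), as expected for curves with no common component (the bound is attained).


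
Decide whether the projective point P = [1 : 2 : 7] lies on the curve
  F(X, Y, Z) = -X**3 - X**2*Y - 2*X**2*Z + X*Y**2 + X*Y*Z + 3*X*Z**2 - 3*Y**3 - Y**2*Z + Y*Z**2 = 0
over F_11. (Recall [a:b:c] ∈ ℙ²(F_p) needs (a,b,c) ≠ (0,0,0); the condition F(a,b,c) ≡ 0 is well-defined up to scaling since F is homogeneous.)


F(1,2,7) ≡ 7 (mod 11); P is NOT on the curve.

Evaluate F(1, 2, 7) term-by-term (mod 11).
  -X**3 ↦ -1·1·1·1 = -1
  -X**2*Y ↦ -1·1·2·1 = -2
  -2*X**2*Z ↦ -2·1·1·7 = -14
  X*Y**2 ↦ 1·1·4·1 = 4
  X*Y*Z ↦ 1·1·2·7 = 14
  3*X*Z**2 ↦ 3·1·1·49 = 147
  -3*Y**3 ↦ -3·1·8·1 = -24
  -Y**2*Z ↦ -1·1·4·7 = -28
  Y*Z**2 ↦ 1·1·2·49 = 98
Sum: F(1, 2, 7) = (-1) + (-2) + (-14) + (4) + (14) + (147) + (-24) + (-28) + (98) = 194.
Reducing mod 11: 194 ≡ 7 (mod 11).
Since F(a, b, c) ≡ 7 ≠ 0 (mod 11), P does NOT lie on the curve.


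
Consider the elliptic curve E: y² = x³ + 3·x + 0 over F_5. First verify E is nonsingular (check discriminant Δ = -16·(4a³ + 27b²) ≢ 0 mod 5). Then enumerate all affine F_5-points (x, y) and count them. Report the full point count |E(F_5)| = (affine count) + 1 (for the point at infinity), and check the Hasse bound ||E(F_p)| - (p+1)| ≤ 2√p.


Affine points = {(0, 0), (1, 2), (1, 3), (2, 2), (2, 3), (3, 1), (3, 4), (4, 1), (4, 4)}; affine count = 9; |E(F_5)| = 10.

Discriminant check: Δ ∝ 4a³ + 27b² = 4·3³ + 27·0² = 4·27 + 27·0 ≡ 3 (mod 5). Nonzero ⇒ E is nonsingular.
For each x ∈ F_5, compute rhs = x³ + 3·x + 0 mod 5, then count y ∈ F_5 with y² ≡ rhs.
  x = 0: rhs = 0, matching y values: 0 (1 points).
  x = 1: rhs = 4, matching y values: 2, 3 (2 points).
  x = 2: rhs = 4, matching y values: 2, 3 (2 points).
  x = 3: rhs = 1, matching y values: 1, 4 (2 points).
  x = 4: rhs = 1, matching y values: 1, 4 (2 points).
Total affine count: 9.
Full point count |E(F_5)| = 9 + 1 = 10.
Hasse bound: |10 − (5+1)| = |4| = 4 ≤ 2√5 ≈ 4.4721 ✓.


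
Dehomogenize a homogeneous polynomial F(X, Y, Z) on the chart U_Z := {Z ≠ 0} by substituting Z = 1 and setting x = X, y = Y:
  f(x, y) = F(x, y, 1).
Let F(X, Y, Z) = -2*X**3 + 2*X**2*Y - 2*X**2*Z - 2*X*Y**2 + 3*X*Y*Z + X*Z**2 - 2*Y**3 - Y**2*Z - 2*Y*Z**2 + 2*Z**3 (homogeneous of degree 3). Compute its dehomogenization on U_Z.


f(x, y) = -2*x**3 + 2*x**2*y - 2*x**2 - 2*x*y**2 + 3*x*y + x - 2*y**3 - y**2 - 2*y + 2

On U_Z we set Z = 1. Each monomial c·X^i·Y^j·Z^k in F becomes c·x^i·y^j·1^k = c·x^i·y^j.
Substituting Z = 1: F(X, Y, 1) = -2*x**3 + 2*x**2*y - 2*x**2 - 2*x*y**2 + 3*x*y + x - 2*y**3 - y**2 - 2*y + 2.
Note: deg(f) ≤ deg(F) = 3; strict inequality happens when F is divisible by Z (lost terms).


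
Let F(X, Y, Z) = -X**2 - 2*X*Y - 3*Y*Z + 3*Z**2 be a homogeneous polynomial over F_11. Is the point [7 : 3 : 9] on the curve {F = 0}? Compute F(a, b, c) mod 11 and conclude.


F(7,3,9) ≡ 5 (mod 11); P is NOT on the curve.

Evaluate F(7, 3, 9) term-by-term (mod 11).
  -X**2 ↦ -1·49·1·1 = -49
  -2*X*Y ↦ -2·7·3·1 = -42
  -3*Y*Z ↦ -3·1·3·9 = -81
  3*Z**2 ↦ 3·1·1·81 = 243
Sum: F(7, 3, 9) = (-49) + (-42) + (-81) + (243) = 71.
Reducing mod 11: 71 ≡ 5 (mod 11).
Since F(a, b, c) ≡ 5 ≠ 0 (mod 11), P does NOT lie on the curve.


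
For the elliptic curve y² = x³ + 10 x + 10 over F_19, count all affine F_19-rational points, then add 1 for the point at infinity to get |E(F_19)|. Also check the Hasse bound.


Affine points = {(2, 0), (4, 0), (6, 1), (6, 18), (7, 9), (7, 10), (11, 8), (11, 11), (13, 0), (14, 5), (14, 14), (15, 1), (15, 18), (17, 1), (17, 18)}; affine count = 15; |E(F_19)| = 16.

Discriminant check: Δ ∝ 4a³ + 27b² = 4·10³ + 27·10² = 4·1000 + 27·100 ≡ 12 (mod 19). Nonzero ⇒ E is nonsingular.
For each x ∈ F_19, compute rhs = x³ + 10·x + 10 mod 19, then count y ∈ F_19 with y² ≡ rhs.
  x = 0: rhs = 10, matching y values: none (0 points).
  x = 1: rhs = 2, matching y values: none (0 points).
  x = 2: rhs = 0, matching y values: 0 (1 points).
  x = 3: rhs = 10, matching y values: none (0 points).
  x = 4: rhs = 0, matching y values: 0 (1 points).
  x = 5: rhs = 14, matching y values: none (0 points).
  x = 6: rhs = 1, matching y values: 1, 18 (2 points).
  x = 7: rhs = 5, matching y values: 9, 10 (2 points).
  x = 8: rhs = 13, matching y values: none (0 points).
  x = 9: rhs = 12, matching y values: none (0 points).
  x = 10: rhs = 8, matching y values: none (0 points).
  x = 11: rhs = 7, matching y values: 8, 11 (2 points).
  x = 12: rhs = 15, matching y values: none (0 points).
  x = 13: rhs = 0, matching y values: 0 (1 points).
  x = 14: rhs = 6, matching y values: 5, 14 (2 points).
  x = 15: rhs = 1, matching y values: 1, 18 (2 points).
  x = 16: rhs = 10, matching y values: none (0 points).
  x = 17: rhs = 1, matching y values: 1, 18 (2 points).
  x = 18: rhs = 18, matching y values: none (0 points).
Total affine count: 15.
Full point count |E(F_19)| = 15 + 1 = 16.
Hasse bound: |16 − (19+1)| = |-4| = 4 ≤ 2√19 ≈ 8.7178 ✓.


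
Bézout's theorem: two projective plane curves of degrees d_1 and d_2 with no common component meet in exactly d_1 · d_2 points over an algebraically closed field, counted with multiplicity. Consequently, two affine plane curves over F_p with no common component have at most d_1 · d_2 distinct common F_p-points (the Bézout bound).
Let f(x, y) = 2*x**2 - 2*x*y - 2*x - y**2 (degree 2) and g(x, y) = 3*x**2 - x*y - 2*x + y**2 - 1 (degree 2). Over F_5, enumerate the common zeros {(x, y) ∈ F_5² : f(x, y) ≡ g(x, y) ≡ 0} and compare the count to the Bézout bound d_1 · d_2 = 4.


Common zeros: {(1, 0), (3, 3)}; count = 2; Bézout bound = 4.

deg(f) = 2, deg(g) = 2, so Bézout bound = 4.
Scan x ∈ F_5. For each x, list the y ∈ F_5 with f(x, y) ≡ 0 and those with g(x, y) ≡ 0 (mod 5); the common zeros in that column are the intersection.
  x = 0: f ≡ 0 at y ∈ {0}; g ≡ 0 at y ∈ {1, 4}; common: ∅.
  x = 1: f ≡ 0 at y ∈ {0, 3}; g ≡ 0 at y ∈ {0, 1}; common: {0}.
  x = 2: f ≡ 0 at y ∈ ∅; g ≡ 0 at y ∈ {3, 4}; common: ∅.
  x = 3: f ≡ 0 at y ∈ {1, 3}; g ≡ 0 at y ∈ {0, 3}; common: {3}.
  x = 4: f ≡ 0 at y ∈ {1}; g ≡ 0 at y ∈ {2}; common: ∅.
Collecting: common zeros = {(1, 0), (3, 3)}, so the count is 2.
Comparison with the Bézout bound: 2 ≤ 4 = deg(f)·deg(g), as expected for curves with no common component (the affine F_5-count falls short of the bound because intersections may lie at infinity, over extension fields, or carry multiplicity).


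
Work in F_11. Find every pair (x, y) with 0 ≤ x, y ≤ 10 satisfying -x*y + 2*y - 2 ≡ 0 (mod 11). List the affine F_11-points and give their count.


Affine F_11-points: {(0, 1), (1, 2), (3, 9), (4, 10), (5, 3), (6, 5), (7, 4), (8, 7), (9, 6), (10, 8)}; count = 10.

For each of the 121 pairs (x, y) ∈ F_11², evaluate f(x, y) mod 11. Record the zeros.
  x = 0: [0↦9, 1↦0, 2↦2, 3↦4, 4↦6, 5↦8, 6↦10, 7↦1, 8↦3, 9↦5, 10↦7]  zeros at y ∈ {1}
  x = 1: [0↦9, 1↦10, 2↦0, 3↦1, 4↦2, 5↦3, 6↦4, 7↦5, 8↦6, 9↦7, 10↦8]  zeros at y ∈ {2}
  x = 2: [0↦9, 1↦9, 2↦9, 3↦9, 4↦9, 5↦9, 6↦9, 7↦9, 8↦9, 9↦9, 10↦9]  zeros at y ∈ ∅
  x = 3: [0↦9, 1↦8, 2↦7, 3↦6, 4↦5, 5↦4, 6↦3, 7↦2, 8↦1, 9↦0, 10↦10]  zeros at y ∈ {9}
  x = 4: [0↦9, 1↦7, 2↦5, 3↦3, 4↦1, 5↦10, 6↦8, 7↦6, 8↦4, 9↦2, 10↦0]  zeros at y ∈ {10}
  x = 5: [0↦9, 1↦6, 2↦3, 3↦0, 4↦8, 5↦5, 6↦2, 7↦10, 8↦7, 9↦4, 10↦1]  zeros at y ∈ {3}
  x = 6: [0↦9, 1↦5, 2↦1, 3↦8, 4↦4, 5↦0, 6↦7, 7↦3, 8↦10, 9↦6, 10↦2]  zeros at y ∈ {5}
  x = 7: [0↦9, 1↦4, 2↦10, 3↦5, 4↦0, 5↦6, 6↦1, 7↦7, 8↦2, 9↦8, 10↦3]  zeros at y ∈ {4}
  x = 8: [0↦9, 1↦3, 2↦8, 3↦2, 4↦7, 5↦1, 6↦6, 7↦0, 8↦5, 9↦10, 10↦4]  zeros at y ∈ {7}
  x = 9: [0↦9, 1↦2, 2↦6, 3↦10, 4↦3, 5↦7, 6↦0, 7↦4, 8↦8, 9↦1, 10↦5]  zeros at y ∈ {6}
  x = 10: [0↦9, 1↦1, 2↦4, 3↦7, 4↦10, 5↦2, 6↦5, 7↦8, 8↦0, 9↦3, 10↦6]  zeros at y ∈ {8}
Collecting zeros: affine points = {(0, 1), (1, 2), (3, 9), (4, 10), (5, 3), (6, 5), (7, 4), (8, 7), (9, 6), (10, 8)}.
Total count |C(F_11)_aff| = 10.


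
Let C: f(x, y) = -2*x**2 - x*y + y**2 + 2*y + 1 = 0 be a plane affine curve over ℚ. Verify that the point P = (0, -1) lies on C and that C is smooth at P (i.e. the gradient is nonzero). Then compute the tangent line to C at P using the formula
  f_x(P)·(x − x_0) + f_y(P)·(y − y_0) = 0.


Tangent line at P: x = 0.

Step 1: f(0, -1) = 0, so P lies on C.
Step 2: partial derivatives
  f_x(x, y) = -4*x - y, f_y(x, y) = -x + 2*y + 2.
  f_x(P) = 1, f_y(P) = 0 (gradient nonzero, so P is smooth).
Step 3: tangent line at P: 1·(x − 0) + 0·(y − -1) = 0.
Expanding: x = 0.


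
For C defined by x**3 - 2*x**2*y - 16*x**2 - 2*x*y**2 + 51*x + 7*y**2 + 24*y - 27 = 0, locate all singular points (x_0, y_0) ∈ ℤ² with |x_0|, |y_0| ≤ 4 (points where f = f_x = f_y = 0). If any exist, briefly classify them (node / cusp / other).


Singular points: {(3, -3)}; classification: node.

Compute partial derivatives:
  f_x = 3*x**2 - 4*x*y - 32*x - 2*y**2 + 51.
  f_y = -2*x**2 - 4*x*y + 14*y + 24.
Scan x_0 ∈ {−4, ..., 4}. For each x_0, f_y(x_0, y) is a polynomial in y; find its integer roots y ∈ {−4, ..., 4}, then test f_x and f at those candidates.
  x = -4: f_y(-4, y) = 30*y - 8; no integer root y with |y| ≤ 4.
  x = -3: f_y(-3, y) = 26*y + 6; no integer root y with |y| ≤ 4.
  x = -2: f_y(-2, y) = 22*y + 16; no integer root y with |y| ≤ 4.
  x = -1: f_y(-1, y) = 18*y + 22; no integer root y with |y| ≤ 4.
  x = 0: f_y(0, y) = 14*y + 24; no integer root y with |y| ≤ 4.
  x = 1: f_y(1, y) = 10*y + 22; no integer root y with |y| ≤ 4.
  x = 2: f_y(2, y) = 6*y + 16; no integer root y with |y| ≤ 4.
  x = 3: f_y(3, y) = 2*y + 6; vanishes at y ∈ {-3}. (3, -3): f_x = 0, f = 0 — SINGULAR.
  x = 4: f_y(4, y) = -2*y - 8; vanishes at y ∈ {-4}. (4, -4): f_x = 3 ≠ 0.
Only singular point on the grid: (3, -3).
Classify: substitute x = 3 + u, y = -3 + v and expand: f = u**3 - 2*u**2*v - u**2 - 2*u*v**2 + v**2.
No constant or linear terms (consistent with a singular point). Quadratic part: -u**2 + v**2. Cubic part: u**3 - 2*u**2*v - 2*u*v**2.
The quadratic part v**2 - u**2 = (v − u)(v + u) splits into two distinct linear factors, so there are two distinct tangent lines y − -3 = ±(x − 3) — this is a node (ordinary double point).
Classification: node.


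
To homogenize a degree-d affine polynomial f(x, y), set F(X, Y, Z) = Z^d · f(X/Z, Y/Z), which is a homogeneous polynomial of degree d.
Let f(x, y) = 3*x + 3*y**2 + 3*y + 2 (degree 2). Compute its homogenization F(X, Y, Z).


F(X, Y, Z) = 3*X*Z + 3*Y**2 + 3*Y*Z + 2*Z**2

deg(f) = 2.
Substitute x = X/Z, y = Y/Z into f, then multiply by Z^2.
  monomial 3·x^1·y^0 ↦ 3·X^1·Y^0·Z^1.
  monomial 3·x^0·y^2 ↦ 3·X^0·Y^2·Z^0.
  monomial 3·x^0·y^1 ↦ 3·X^0·Y^1·Z^1.
  monomial 2·x^0·y^0 ↦ 2·X^0·Y^0·Z^2.
Collecting: F(X, Y, Z) = 3*X*Z + 3*Y**2 + 3*Y*Z + 2*Z**2.


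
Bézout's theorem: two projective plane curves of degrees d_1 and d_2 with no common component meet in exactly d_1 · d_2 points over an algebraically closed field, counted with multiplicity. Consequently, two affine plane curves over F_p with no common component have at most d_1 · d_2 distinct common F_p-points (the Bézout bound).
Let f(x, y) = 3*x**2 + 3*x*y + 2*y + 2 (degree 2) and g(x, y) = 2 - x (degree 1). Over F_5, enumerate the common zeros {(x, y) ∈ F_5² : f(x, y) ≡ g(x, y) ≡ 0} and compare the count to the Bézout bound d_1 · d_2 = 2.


Common zeros: {(2, 2)}; count = 1; Bézout bound = 2.

deg(f) = 2, deg(g) = 1, so Bézout bound = 2.
Scan x ∈ F_5. For each x, list the y ∈ F_5 with f(x, y) ≡ 0 and those with g(x, y) ≡ 0 (mod 5); the common zeros in that column are the intersection.
  x = 0: f ≡ 0 at y ∈ {4}; g ≡ 0 at y ∈ ∅; common: ∅.
  x = 1: f ≡ 0 at y ∈ {0, 1, 2, 3, 4}; g ≡ 0 at y ∈ ∅; common: ∅.
  x = 2: f ≡ 0 at y ∈ {2}; g ≡ 0 at y ∈ {0, 1, 2, 3, 4}; common: {2}.
  x = 3: f ≡ 0 at y ∈ {1}; g ≡ 0 at y ∈ ∅; common: ∅.
  x = 4: f ≡ 0 at y ∈ {0}; g ≡ 0 at y ∈ ∅; common: ∅.
Collecting: common zeros = {(2, 2)}, so the count is 1.
Comparison with the Bézout bound: 1 ≤ 2 = deg(f)·deg(g), as expected for curves with no common component (the affine F_5-count falls short of the bound because intersections may lie at infinity, over extension fields, or carry multiplicity).


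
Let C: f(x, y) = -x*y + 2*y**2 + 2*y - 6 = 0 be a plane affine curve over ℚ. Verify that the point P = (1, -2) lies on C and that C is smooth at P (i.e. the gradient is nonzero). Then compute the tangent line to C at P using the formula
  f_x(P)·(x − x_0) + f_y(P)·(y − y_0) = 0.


Tangent line at P: 2*x - 7*y - 16 = 0.

Step 1: f(1, -2) = 0, so P lies on C.
Step 2: partial derivatives
  f_x(x, y) = -y, f_y(x, y) = -x + 4*y + 2.
  f_x(P) = 2, f_y(P) = -7 (gradient nonzero, so P is smooth).
Step 3: tangent line at P: 2·(x − 1) + -7·(y − -2) = 0.
Expanding: 2*x - 7*y - 16 = 0.
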